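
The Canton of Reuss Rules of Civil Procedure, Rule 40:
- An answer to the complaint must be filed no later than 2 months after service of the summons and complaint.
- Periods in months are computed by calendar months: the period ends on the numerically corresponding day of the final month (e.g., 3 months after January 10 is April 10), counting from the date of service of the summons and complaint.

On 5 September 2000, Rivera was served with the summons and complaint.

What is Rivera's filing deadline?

2 months after 5 September 2000 is November 5, 2000.

November 5, 2000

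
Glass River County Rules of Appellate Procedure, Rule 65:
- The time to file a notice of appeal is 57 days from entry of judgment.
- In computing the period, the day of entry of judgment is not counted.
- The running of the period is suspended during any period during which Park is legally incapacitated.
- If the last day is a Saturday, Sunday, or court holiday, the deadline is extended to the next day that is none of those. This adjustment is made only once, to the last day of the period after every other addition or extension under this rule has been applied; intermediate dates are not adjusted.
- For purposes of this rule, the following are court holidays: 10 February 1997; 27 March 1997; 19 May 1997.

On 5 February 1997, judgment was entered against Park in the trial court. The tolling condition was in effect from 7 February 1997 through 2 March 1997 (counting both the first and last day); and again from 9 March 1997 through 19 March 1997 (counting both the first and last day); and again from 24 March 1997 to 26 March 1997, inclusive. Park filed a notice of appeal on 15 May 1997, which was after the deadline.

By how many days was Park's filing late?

3 days

57 days after 5 February 1997 is April 3, 1997.
From February 7, 1997 through March 2, 1997 inclusive is 24 days; tolling adds 24 days: April 3, 1997 + 24 days = April 27, 1997.
From March 9, 1997 through March 19, 1997 inclusive is 11 days; tolling adds 11 days: April 27, 1997 + 11 days = May 8, 1997.
From March 24, 1997 through March 26, 1997 inclusive is 3 days; tolling adds 3 days: May 8, 1997 + 3 days = May 11, 1997.
May 11, 1997 is Sunday. The next qualifying day is May 12, 1997.
The deadline is May 12, 1997; from May 12, 1997 to May 15, 1997 is 3 days.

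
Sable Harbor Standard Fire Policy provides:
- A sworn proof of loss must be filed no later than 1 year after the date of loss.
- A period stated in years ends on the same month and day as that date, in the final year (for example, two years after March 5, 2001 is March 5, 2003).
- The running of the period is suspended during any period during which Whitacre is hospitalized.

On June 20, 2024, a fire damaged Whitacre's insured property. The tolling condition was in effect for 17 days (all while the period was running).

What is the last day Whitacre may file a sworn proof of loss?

July 7, 2025

1 year after June 20, 2024 is June 20, 2025.
Tolling adds 17 days: June 20, 2025 + 17 days = July 7, 2025.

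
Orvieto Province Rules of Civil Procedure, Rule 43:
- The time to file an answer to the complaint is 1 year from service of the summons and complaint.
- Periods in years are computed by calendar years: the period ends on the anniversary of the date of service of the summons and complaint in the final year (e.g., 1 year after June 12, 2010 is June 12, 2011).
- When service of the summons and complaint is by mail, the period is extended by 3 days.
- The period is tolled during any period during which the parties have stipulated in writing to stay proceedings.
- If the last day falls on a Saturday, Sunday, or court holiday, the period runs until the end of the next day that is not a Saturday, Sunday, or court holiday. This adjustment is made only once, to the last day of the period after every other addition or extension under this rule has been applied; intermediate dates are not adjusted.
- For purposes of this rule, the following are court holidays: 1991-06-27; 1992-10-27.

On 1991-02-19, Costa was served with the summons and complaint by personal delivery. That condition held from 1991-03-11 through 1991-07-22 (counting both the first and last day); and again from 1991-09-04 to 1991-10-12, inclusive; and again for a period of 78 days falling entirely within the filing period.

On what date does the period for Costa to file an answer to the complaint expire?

October 28, 1992

1 year after 1991-02-19 is February 19, 1992.
Service was not by mail, so no mail extension applies.
From March 11, 1991 through July 22, 1991 inclusive is 134 days; tolling adds 134 days: February 19, 1992 + 134 days = July 2, 1992.
From September 4, 1991 through October 12, 1991 inclusive is 39 days; tolling adds 39 days: July 2, 1992 + 39 days = August 10, 1992.
Tolling adds 78 days: August 10, 1992 + 78 days = October 27, 1992.
October 27, 1992 is a listed holiday. The next qualifying day is October 28, 1992.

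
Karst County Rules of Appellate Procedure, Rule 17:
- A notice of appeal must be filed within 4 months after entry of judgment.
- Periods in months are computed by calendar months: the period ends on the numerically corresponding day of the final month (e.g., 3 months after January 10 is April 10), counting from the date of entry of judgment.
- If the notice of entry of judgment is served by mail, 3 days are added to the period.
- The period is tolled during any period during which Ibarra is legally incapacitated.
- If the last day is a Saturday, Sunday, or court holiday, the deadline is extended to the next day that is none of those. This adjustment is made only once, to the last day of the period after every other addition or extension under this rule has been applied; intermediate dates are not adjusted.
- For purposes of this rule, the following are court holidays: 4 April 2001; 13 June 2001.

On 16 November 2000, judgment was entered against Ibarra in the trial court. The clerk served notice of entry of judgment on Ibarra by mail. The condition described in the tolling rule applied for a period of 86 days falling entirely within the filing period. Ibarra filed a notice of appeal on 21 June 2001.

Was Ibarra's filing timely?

4 months after 16 November 2000 is March 16, 2001.
Service was by mail, adding 3 days: March 16, 2001 + 3 days = March 19, 2001.
Tolling adds 86 days: March 19, 2001 + 86 days = June 13, 2001.
June 13, 2001 is a listed holiday. The next qualifying day is June 14, 2001.
The deadline is June 14, 2001; the filing on June 21, 2001 is after that date.

No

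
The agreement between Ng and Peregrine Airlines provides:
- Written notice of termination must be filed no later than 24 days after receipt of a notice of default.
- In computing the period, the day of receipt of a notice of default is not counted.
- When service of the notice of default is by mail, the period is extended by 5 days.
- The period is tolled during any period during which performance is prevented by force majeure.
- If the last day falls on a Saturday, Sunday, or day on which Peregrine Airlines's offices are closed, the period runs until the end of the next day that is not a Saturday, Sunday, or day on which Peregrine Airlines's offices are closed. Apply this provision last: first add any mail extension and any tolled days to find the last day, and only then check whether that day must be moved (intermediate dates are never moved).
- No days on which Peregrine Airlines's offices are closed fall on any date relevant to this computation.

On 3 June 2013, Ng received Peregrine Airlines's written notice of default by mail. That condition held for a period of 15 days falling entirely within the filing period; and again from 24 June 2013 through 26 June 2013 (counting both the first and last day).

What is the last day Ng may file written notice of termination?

July 22, 2013

24 days after 3 June 2013 is June 27, 2013.
Service was by mail, adding 5 days: June 27, 2013 + 5 days = July 2, 2013.
Tolling adds 15 days: July 2, 2013 + 15 days = July 17, 2013.
From June 24, 2013 through June 26, 2013 inclusive is 3 days; tolling adds 3 days: July 17, 2013 + 3 days = July 20, 2013.
July 20, 2013 is Saturday; July 21, 2013 is Sunday. The next qualifying day is July 22, 2013.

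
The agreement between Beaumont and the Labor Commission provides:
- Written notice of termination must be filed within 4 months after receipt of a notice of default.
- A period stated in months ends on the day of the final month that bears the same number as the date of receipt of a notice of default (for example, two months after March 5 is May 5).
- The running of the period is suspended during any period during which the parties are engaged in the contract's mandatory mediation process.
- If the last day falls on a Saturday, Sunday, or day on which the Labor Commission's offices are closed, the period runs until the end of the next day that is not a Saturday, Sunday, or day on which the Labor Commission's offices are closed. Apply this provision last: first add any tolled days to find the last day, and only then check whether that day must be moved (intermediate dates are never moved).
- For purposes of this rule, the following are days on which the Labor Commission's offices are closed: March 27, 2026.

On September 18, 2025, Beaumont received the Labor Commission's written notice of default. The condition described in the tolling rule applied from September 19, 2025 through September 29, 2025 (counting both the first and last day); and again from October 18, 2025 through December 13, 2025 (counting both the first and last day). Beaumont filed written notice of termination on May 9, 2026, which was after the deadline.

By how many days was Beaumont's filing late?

40 days

4 months after September 18, 2025 is January 18, 2026.
From September 19, 2025 through September 29, 2025 inclusive is 11 days; tolling adds 11 days: January 18, 2026 + 11 days = January 29, 2026.
From October 18, 2025 through December 13, 2025 inclusive is 57 days; tolling adds 57 days: January 29, 2026 + 57 days = March 27, 2026.
March 27, 2026 is a listed holiday; March 28, 2026 is Saturday; March 29, 2026 is Sunday. The next qualifying day is March 30, 2026.
The deadline is March 30, 2026; from March 30, 2026 to May 9, 2026 is 40 days.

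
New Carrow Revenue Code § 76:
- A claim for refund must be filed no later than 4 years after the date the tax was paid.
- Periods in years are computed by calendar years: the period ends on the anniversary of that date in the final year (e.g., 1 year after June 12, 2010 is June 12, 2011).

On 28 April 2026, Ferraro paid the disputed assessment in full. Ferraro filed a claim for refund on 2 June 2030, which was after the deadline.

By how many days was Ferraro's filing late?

4 years after 28 April 2026 is April 28, 2030.
The deadline is April 28, 2030; from April 28, 2030 to June 2, 2030 is 35 days.

35 days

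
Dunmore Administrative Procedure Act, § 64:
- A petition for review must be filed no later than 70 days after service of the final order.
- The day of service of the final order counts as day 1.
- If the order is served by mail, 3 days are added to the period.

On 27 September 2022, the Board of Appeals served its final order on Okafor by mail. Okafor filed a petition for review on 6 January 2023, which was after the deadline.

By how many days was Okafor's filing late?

29 days

Counting 27 September 2022 as day 1, day 70 is December 5, 2022.
Service was by mail, adding 3 days: December 5, 2022 + 3 days = December 8, 2022.
The deadline is December 8, 2022; from December 8, 2022 to January 6, 2023 is 29 days.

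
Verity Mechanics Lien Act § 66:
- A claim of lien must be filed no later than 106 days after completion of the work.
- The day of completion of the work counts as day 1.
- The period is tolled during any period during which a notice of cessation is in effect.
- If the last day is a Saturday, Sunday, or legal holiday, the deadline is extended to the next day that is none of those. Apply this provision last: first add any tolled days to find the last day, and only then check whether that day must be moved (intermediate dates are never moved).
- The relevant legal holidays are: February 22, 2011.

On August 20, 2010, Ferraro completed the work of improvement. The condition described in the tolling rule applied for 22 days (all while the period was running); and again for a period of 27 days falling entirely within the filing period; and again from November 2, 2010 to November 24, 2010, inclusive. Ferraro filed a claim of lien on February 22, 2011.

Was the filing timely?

Counting August 20, 2010 as day 1, day 106 is December 3, 2010.
Tolling adds 22 days: December 3, 2010 + 22 days = December 25, 2010.
Tolling adds 27 days: December 25, 2010 + 27 days = January 21, 2011.
From November 2, 2010 through November 24, 2010 inclusive is 23 days; tolling adds 23 days: January 21, 2011 + 23 days = February 13, 2011.
February 13, 2011 is Sunday. The next qualifying day is February 14, 2011.
The deadline is February 14, 2011; the filing on February 22, 2011 is after that date.

No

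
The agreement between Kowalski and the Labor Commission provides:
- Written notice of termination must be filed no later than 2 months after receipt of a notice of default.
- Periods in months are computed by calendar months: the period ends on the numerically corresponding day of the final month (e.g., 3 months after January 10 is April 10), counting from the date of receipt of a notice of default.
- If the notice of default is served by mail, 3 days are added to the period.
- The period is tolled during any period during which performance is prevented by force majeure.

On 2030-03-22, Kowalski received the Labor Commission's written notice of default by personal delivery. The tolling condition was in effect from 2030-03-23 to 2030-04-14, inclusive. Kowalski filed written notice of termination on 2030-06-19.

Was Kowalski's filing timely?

2 months after 2030-03-22 is May 22, 2030.
Service was not by mail, so no mail extension applies.
From March 23, 2030 through April 14, 2030 inclusive is 23 days; tolling adds 23 days: May 22, 2030 + 23 days = June 14, 2030.
The deadline is June 14, 2030; the filing on June 19, 2030 is after that date.

No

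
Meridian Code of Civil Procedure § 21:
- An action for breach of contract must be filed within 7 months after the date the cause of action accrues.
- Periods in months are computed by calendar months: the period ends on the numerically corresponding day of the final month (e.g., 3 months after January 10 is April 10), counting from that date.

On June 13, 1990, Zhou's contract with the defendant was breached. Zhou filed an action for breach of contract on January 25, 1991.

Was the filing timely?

No

7 months after June 13, 1990 is January 13, 1991.
The deadline is January 13, 1991; the filing on January 25, 1991 is after that date.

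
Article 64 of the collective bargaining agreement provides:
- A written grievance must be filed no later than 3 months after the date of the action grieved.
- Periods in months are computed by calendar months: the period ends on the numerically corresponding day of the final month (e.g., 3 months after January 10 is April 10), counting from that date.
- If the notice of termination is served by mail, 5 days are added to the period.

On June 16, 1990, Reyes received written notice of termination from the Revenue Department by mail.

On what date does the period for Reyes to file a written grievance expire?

3 months after June 16, 1990 is September 16, 1990.
Service was by mail, adding 5 days: September 16, 1990 + 5 days = September 21, 1990.

September 21, 1990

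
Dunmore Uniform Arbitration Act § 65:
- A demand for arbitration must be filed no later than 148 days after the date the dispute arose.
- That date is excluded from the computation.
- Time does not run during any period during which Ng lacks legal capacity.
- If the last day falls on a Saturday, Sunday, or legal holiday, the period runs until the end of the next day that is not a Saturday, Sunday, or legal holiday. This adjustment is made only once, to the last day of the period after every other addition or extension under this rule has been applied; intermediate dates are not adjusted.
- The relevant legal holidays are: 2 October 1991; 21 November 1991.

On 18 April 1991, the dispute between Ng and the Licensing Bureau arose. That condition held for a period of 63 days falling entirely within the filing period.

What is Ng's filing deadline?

148 days after 18 April 1991 is September 13, 1991.
Tolling adds 63 days: September 13, 1991 + 63 days = November 15, 1991.
November 15, 1991 is a Friday and not a legal holiday, so no extension applies.

November 15, 1991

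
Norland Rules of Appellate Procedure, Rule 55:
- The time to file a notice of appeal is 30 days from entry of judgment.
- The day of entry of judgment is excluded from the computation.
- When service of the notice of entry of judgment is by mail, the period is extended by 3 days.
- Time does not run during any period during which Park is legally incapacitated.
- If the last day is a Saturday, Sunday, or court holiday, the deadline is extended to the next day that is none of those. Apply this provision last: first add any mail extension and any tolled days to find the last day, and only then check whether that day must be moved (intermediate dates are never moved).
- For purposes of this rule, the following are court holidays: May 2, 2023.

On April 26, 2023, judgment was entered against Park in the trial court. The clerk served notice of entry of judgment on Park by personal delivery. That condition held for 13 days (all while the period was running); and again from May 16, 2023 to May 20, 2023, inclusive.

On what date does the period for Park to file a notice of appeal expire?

30 days after April 26, 2023 is May 26, 2023.
Service was not by mail, so no mail extension applies.
Tolling adds 13 days: May 26, 2023 + 13 days = June 8, 2023.
From May 16, 2023 through May 20, 2023 inclusive is 5 days; tolling adds 5 days: June 8, 2023 + 5 days = June 13, 2023.
June 13, 2023 is a Tuesday and not a court holiday, so no extension applies.

June 13, 2023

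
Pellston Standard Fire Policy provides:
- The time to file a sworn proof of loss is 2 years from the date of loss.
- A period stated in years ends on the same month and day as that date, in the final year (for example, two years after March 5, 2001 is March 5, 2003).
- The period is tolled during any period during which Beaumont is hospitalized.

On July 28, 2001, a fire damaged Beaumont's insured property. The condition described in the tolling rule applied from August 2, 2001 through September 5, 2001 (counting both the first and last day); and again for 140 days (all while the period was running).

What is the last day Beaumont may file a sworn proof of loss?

January 19, 2004

2 years after July 28, 2001 is July 28, 2003.
From August 2, 2001 through September 5, 2001 inclusive is 35 days; tolling adds 35 days: July 28, 2003 + 35 days = September 1, 2003.
Tolling adds 140 days: September 1, 2003 + 140 days = January 19, 2004.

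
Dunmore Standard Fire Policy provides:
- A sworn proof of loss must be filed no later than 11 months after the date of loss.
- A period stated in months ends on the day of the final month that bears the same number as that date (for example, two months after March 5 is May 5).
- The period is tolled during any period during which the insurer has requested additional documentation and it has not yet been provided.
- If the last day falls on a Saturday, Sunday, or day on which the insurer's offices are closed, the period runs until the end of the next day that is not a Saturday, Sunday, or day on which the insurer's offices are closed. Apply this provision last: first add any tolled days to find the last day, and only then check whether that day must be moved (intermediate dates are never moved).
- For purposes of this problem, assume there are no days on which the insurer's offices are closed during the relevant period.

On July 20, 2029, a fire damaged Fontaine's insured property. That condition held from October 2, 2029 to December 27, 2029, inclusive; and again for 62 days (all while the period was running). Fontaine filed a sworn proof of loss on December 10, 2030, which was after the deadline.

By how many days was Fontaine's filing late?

11 months after July 20, 2029 is June 20, 2030.
From October 2, 2029 through December 27, 2029 inclusive is 87 days; tolling adds 87 days: June 20, 2030 + 87 days = September 15, 2030.
Tolling adds 62 days: September 15, 2030 + 62 days = November 16, 2030.
November 16, 2030 is Saturday; November 17, 2030 is Sunday. The next qualifying day is November 18, 2030.
The deadline is November 18, 2030; from November 18, 2030 to December 10, 2030 is 22 days.

22 days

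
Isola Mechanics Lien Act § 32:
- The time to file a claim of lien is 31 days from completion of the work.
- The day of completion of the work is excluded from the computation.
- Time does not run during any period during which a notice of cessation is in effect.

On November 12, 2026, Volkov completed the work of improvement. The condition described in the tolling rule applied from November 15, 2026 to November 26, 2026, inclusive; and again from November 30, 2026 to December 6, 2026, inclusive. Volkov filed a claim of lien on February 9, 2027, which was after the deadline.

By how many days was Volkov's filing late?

39 days

31 days after November 12, 2026 is December 13, 2026.
From November 15, 2026 through November 26, 2026 inclusive is 12 days; tolling adds 12 days: December 13, 2026 + 12 days = December 25, 2026.
From November 30, 2026 through December 6, 2026 inclusive is 7 days; tolling adds 7 days: December 25, 2026 + 7 days = January 1, 2027.
The deadline is January 1, 2027; from January 1, 2027 to February 9, 2027 is 39 days.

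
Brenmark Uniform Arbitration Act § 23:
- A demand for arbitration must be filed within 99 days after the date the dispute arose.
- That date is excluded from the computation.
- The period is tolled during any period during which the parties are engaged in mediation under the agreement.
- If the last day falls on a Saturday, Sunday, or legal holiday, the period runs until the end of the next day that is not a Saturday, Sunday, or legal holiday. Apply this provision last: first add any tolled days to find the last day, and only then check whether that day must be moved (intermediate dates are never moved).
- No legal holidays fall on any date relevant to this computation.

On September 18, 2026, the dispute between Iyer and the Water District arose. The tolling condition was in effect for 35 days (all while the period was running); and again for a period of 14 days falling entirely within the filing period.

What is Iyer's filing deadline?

February 15, 2027

99 days after September 18, 2026 is December 26, 2026.
Tolling adds 35 days: December 26, 2026 + 35 days = January 30, 2027.
Tolling adds 14 days: January 30, 2027 + 14 days = February 13, 2027.
February 13, 2027 is Saturday; February 14, 2027 is Sunday. The next qualifying day is February 15, 2027.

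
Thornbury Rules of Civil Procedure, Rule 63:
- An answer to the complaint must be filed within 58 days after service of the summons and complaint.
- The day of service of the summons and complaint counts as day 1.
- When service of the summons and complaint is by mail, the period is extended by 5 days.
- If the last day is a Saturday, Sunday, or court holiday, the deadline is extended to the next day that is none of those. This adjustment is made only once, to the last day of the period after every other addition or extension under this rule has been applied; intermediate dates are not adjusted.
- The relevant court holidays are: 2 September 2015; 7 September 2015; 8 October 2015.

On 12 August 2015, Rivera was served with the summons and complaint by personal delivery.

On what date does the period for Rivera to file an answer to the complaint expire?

Counting 12 August 2015 as day 1, day 58 is October 8, 2015.
Service was not by mail, so no mail extension applies.
October 8, 2015 is a listed holiday. The next qualifying day is October 9, 2015.

October 9, 2015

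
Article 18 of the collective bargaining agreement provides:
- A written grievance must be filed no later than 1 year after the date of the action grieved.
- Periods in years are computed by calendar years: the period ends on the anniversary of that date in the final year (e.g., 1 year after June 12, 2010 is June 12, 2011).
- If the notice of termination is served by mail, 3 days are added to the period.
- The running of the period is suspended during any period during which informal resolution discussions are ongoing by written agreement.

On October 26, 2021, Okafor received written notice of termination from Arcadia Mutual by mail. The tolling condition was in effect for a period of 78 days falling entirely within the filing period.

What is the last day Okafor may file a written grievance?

January 15, 2023

1 year after October 26, 2021 is October 26, 2022.
Service was by mail, adding 3 days: October 26, 2022 + 3 days = October 29, 2022.
Tolling adds 78 days: October 29, 2022 + 78 days = January 15, 2023.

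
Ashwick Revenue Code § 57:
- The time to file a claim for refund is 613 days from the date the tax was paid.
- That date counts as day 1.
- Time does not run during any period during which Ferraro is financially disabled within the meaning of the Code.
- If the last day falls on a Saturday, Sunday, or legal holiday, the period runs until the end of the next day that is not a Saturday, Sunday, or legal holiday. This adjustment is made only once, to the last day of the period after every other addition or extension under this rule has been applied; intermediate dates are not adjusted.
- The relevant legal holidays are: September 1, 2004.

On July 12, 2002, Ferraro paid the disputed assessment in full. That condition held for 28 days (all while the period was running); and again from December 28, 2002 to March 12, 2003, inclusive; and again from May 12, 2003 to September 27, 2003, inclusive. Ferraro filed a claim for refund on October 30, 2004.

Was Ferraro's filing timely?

Yes

Counting July 12, 2002 as day 1, day 613 is March 15, 2004.
Tolling adds 28 days: March 15, 2004 + 28 days = April 12, 2004.
From December 28, 2002 through March 12, 2003 inclusive is 75 days; tolling adds 75 days: April 12, 2004 + 75 days = June 26, 2004.
From May 12, 2003 through September 27, 2003 inclusive is 139 days; tolling adds 139 days: June 26, 2004 + 139 days = November 12, 2004.
November 12, 2004 is a Friday and not a legal holiday, so no extension applies.
The deadline is November 12, 2004; the filing on October 30, 2004 is on or before that date.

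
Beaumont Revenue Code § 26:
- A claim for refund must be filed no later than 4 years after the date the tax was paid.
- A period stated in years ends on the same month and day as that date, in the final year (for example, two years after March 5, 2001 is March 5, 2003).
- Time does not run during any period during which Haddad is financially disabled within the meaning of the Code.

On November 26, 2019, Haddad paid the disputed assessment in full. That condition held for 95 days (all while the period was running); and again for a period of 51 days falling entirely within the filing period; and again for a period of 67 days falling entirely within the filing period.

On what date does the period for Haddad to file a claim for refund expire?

4 years after November 26, 2019 is November 26, 2023.
Tolling adds 95 days: November 26, 2023 + 95 days = February 29, 2024.
Tolling adds 51 days: February 29, 2024 + 51 days = April 20, 2024.
Tolling adds 67 days: April 20, 2024 + 67 days = June 26, 2024.

June 26, 2024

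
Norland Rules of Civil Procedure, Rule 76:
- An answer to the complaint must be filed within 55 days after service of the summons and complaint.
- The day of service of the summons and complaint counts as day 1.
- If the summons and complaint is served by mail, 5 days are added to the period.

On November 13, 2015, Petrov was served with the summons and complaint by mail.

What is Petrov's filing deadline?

January 11, 2016

Counting November 13, 2015 as day 1, day 55 is January 6, 2016.
Service was by mail, adding 5 days: January 6, 2016 + 5 days = January 11, 2016.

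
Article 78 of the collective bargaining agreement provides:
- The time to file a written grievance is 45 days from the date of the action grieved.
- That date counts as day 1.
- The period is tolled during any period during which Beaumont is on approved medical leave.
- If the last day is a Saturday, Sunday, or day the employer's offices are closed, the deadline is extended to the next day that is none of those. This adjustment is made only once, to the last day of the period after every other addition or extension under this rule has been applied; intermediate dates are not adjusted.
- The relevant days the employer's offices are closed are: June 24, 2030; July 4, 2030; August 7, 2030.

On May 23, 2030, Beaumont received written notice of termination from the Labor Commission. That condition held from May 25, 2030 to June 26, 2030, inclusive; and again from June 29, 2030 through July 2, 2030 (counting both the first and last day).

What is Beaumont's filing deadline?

August 12, 2030

Counting May 23, 2030 as day 1, day 45 is July 6, 2030.
From May 25, 2030 through June 26, 2030 inclusive is 33 days; tolling adds 33 days: July 6, 2030 + 33 days = August 8, 2030.
From June 29, 2030 through July 2, 2030 inclusive is 4 days; tolling adds 4 days: August 8, 2030 + 4 days = August 12, 2030.
August 12, 2030 is a Monday and not a day the employer's offices are closed, so no extension applies.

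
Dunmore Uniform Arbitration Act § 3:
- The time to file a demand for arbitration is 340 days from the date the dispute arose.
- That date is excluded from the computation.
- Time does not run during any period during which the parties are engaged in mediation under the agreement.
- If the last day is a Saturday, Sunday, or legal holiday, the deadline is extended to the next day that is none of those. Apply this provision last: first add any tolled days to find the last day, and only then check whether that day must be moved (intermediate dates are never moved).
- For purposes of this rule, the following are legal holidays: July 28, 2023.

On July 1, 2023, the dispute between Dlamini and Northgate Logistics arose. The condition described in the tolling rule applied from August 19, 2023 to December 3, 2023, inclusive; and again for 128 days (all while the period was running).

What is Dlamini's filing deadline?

340 days after July 1, 2023 is June 5, 2024.
From August 19, 2023 through December 3, 2023 inclusive is 107 days; tolling adds 107 days: June 5, 2024 + 107 days = September 20, 2024.
Tolling adds 128 days: September 20, 2024 + 128 days = January 26, 2025.
January 26, 2025 is Sunday. The next qualifying day is January 27, 2025.

January 27, 2025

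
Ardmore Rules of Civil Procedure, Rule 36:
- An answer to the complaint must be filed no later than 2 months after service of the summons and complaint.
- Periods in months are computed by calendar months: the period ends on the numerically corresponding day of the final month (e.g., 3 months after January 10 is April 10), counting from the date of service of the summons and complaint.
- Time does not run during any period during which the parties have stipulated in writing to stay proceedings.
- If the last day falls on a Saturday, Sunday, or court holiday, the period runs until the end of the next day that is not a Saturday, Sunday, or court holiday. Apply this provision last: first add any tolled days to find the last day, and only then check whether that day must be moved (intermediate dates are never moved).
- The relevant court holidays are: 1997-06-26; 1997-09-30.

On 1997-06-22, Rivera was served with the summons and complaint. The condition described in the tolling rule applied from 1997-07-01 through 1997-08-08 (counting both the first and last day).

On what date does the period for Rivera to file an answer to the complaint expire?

2 months after 1997-06-22 is August 22, 1997.
From July 1, 1997 through August 8, 1997 inclusive is 39 days; tolling adds 39 days: August 22, 1997 + 39 days = September 30, 1997.
September 30, 1997 is a listed holiday. The next qualifying day is October 1, 1997.

October 1, 1997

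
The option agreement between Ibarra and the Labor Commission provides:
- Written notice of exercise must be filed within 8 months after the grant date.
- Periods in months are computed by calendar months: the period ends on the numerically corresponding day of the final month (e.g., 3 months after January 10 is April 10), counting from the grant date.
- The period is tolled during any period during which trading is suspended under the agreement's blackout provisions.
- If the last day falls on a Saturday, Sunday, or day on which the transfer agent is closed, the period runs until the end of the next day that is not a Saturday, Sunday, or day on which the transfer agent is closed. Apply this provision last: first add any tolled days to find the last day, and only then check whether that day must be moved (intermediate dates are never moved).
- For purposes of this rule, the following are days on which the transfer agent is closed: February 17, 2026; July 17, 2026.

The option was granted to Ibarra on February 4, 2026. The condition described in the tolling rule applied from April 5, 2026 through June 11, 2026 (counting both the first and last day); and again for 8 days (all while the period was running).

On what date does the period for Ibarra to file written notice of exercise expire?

8 months after February 4, 2026 is October 4, 2026.
From April 5, 2026 through June 11, 2026 inclusive is 68 days; tolling adds 68 days: October 4, 2026 + 68 days = December 11, 2026.
Tolling adds 8 days: December 11, 2026 + 8 days = December 19, 2026.
December 19, 2026 is Saturday; December 20, 2026 is Sunday. The next qualifying day is December 21, 2026.

December 21, 2026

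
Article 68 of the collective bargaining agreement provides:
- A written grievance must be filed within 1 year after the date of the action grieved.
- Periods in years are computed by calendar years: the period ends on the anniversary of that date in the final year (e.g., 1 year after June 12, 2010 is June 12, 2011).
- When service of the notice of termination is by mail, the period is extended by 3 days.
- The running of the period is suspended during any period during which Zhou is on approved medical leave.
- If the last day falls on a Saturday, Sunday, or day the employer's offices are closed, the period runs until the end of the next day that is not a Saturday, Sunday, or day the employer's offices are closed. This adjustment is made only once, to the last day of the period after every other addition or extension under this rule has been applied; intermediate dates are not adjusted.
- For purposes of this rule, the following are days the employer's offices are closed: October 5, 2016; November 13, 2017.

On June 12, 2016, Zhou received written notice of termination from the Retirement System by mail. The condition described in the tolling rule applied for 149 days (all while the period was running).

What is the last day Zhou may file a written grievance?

1 year after June 12, 2016 is June 12, 2017.
Service was by mail, adding 3 days: June 12, 2017 + 3 days = June 15, 2017.
Tolling adds 149 days: June 15, 2017 + 149 days = November 11, 2017.
November 11, 2017 is Saturday; November 12, 2017 is Sunday; November 13, 2017 is a listed holiday. The next qualifying day is November 14, 2017.

November 14, 2017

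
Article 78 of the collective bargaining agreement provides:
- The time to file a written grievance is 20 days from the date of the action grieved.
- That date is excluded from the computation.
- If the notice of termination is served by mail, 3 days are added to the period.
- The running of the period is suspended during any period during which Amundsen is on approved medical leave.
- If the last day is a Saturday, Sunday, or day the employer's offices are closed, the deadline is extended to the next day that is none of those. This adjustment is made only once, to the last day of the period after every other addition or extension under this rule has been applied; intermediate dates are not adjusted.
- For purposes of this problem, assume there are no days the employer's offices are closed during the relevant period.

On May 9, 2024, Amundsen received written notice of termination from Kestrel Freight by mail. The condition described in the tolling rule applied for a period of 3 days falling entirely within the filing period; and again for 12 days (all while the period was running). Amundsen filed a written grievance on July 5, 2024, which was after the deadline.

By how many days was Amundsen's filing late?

20 days after May 9, 2024 is May 29, 2024.
Service was by mail, adding 3 days: May 29, 2024 + 3 days = June 1, 2024.
Tolling adds 3 days: June 1, 2024 + 3 days = June 4, 2024.
Tolling adds 12 days: June 4, 2024 + 12 days = June 16, 2024.
June 16, 2024 is Sunday. The next qualifying day is June 17, 2024.
The deadline is June 17, 2024; from June 17, 2024 to July 5, 2024 is 18 days.

18 days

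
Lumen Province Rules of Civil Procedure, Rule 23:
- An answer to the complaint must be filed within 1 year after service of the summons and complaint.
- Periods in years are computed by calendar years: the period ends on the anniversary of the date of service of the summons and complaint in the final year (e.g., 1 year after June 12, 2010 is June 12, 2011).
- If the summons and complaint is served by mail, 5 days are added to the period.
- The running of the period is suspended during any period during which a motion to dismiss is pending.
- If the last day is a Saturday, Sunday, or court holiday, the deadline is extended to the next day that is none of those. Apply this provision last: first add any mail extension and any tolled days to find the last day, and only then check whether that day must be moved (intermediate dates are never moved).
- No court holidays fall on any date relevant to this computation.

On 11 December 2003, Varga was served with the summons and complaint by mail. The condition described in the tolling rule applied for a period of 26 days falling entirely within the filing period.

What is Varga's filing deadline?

January 11, 2005

1 year after 11 December 2003 is December 11, 2004.
Service was by mail, adding 5 days: December 11, 2004 + 5 days = December 16, 2004.
Tolling adds 26 days: December 16, 2004 + 26 days = January 11, 2005.
January 11, 2005 is a Tuesday and not a court holiday, so no extension applies.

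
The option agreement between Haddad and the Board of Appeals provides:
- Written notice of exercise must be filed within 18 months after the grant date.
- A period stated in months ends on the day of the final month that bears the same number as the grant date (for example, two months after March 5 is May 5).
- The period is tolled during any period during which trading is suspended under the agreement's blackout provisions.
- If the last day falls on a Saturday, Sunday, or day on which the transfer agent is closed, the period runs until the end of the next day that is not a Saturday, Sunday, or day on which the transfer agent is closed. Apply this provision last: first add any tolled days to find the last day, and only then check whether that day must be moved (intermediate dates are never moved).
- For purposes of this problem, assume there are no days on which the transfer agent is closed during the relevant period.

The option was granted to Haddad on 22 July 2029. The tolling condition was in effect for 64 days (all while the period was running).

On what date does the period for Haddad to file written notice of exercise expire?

March 27, 2031

18 months after 22 July 2029 is January 22, 2031.
Tolling adds 64 days: January 22, 2031 + 64 days = March 27, 2031.
March 27, 2031 is a Thursday and not a day on which the transfer agent is closed, so no extension applies.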